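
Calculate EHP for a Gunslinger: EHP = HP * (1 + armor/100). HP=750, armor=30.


EHP = 750 * (1 + 30/100)
= 750 * (1 + 0.3)
= 750 * 1.3
= 975.0

975.0 EHP


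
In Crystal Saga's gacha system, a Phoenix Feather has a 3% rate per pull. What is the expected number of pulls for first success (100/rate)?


Expected pulls for a geometric distribution = 1/p = 100 / rate%
= 100 / 3
= 33.33

33.33 pulls


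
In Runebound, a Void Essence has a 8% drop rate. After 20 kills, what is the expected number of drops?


Expected drops = kills * (drop_rate / 100)
= 20 * (8 / 100)
= 20 * 0.08
= 1.6

1.6 drops


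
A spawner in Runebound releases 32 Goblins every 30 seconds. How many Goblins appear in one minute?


Spawns per minute = count * (60 / interval)
= 32 * (60 / 30)
= 32 * 2.0
= 64.0

64.0 per minute


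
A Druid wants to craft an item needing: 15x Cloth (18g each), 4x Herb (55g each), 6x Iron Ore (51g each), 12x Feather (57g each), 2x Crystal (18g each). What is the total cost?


Cost breakdown:
  Cloth: 15 * 18 = 270
  Herb: 4 * 55 = 220
  Iron Ore: 6 * 51 = 306
  Feather: 12 * 57 = 684
  Crystal: 2 * 18 = 36
Total = 270 + 220 + 306 + 684 + 36 = 1516

1516 gold


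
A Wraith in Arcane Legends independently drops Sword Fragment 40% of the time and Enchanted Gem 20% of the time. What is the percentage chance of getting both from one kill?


For independent events, P(both) = P(A) * P(B)
= 40% * 20%
= 800 / 100 %
= 8.0%

8.0%


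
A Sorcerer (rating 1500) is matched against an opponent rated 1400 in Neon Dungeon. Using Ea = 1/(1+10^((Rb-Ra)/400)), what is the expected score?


Elo expected score: Ea = 1/(1 + 10^((Rb-Ra)/400))
Rb - Ra = 1400 - 1500 = -100
(Rb-Ra)/400 = -100/400 = -0.25
10^-0.25 = 0.562341
Ea = 1/(1 + 0.562341) = 1/1.562341 = 0.6401

0.6401


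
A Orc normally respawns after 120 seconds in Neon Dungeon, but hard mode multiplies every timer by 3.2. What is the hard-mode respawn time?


Respawn time = base * multiplier
= 120 * 3.2
= 384.0 seconds

384.0 seconds


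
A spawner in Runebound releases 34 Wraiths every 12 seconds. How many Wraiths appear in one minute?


Spawns per minute = count * (60 / interval)
= 34 * (60 / 12)
= 34 * 5.0
= 170.0

170.0 per minute


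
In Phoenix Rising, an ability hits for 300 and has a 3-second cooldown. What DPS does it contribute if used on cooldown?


DPS = damage / cooldown
= 300 / 3
= 100.00

100.00 DPS


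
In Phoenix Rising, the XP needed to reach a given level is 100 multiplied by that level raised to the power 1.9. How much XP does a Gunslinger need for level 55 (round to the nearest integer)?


XP = 100 * level^1.9
Substitute level = 55:
XP = 100 * 55^1.9
= 100 * 2026.2317
= 202623

202623 XP


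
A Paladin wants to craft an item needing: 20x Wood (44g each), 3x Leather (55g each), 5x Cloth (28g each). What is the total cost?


Cost breakdown:
  Wood: 20 * 44 = 880
  Leather: 3 * 55 = 165
  Cloth: 5 * 28 = 140
Total = 880 + 165 + 140 = 1185

1185 gold


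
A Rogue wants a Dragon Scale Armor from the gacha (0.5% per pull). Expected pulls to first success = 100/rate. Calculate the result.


Expected pulls for a geometric distribution = 1/p = 100 / rate%
= 100 / 0.5
= 200.0

200.0 pulls


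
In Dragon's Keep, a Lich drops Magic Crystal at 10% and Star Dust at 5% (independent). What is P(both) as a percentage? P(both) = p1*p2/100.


For independent events, P(both) = P(A) * P(B)
= 10% * 5%
= 50 / 100 %
= 0.5%

0.5%


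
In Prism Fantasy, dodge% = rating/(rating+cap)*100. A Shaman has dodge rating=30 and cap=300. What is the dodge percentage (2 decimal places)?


dodge% = 30 / (30 + 300) * 100
= 30 / 330 * 100
= 0.090909 * 100
= 9.09%

9.09%


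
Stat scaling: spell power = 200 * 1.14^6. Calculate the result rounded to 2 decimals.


value = base * growth^level
= 200 * 1.14^6
= 200 * 2.194973
= 438.99

438.99 spell power


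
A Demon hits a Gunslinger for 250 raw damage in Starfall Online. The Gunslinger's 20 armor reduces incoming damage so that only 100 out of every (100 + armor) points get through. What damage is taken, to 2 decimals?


actual = 250 * 100 / (100 + 20)
= 250 * 100 / 120
= 25000 / 120
= 208.33

208.33 damage


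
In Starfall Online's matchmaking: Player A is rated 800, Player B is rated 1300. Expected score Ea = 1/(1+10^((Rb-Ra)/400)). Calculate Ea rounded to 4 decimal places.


Elo expected score: Ea = 1/(1 + 10^((Rb-Ra)/400))
Rb - Ra = 1300 - 800 = 500
(Rb-Ra)/400 = 500/400 = 1.25
10^1.25 = 17.782794
Ea = 1/(1 + 17.782794) = 1/18.782794 = 0.0532

0.0532


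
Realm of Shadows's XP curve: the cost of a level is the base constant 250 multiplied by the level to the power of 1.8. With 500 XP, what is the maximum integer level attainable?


XP = 250 * level^1.8, so level = (XP / 250)^(1/1.8)
= (500 / 250)^(1/1.8)
= 2.0^0.5556
= 1.4697
Floor: level = 1

level 1


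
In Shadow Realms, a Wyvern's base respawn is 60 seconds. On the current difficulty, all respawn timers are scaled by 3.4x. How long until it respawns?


Respawn time = base * multiplier
= 60 * 3.4
= 204.0 seconds

204.0 seconds


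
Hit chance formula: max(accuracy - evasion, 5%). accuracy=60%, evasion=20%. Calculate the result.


accuracy - evasion = 60 - 20 = 40
Apply floor: max(40, 5) = 40
Hit chance = 40%

40%


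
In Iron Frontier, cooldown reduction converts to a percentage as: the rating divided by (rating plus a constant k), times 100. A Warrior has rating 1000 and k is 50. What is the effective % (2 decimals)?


effective% = rating / (rating + k) * 100
= 1000 / (1000 + 50) * 100
= 1000 / 1050 * 100
= 0.952381 * 100
= 95.24%

95.24%


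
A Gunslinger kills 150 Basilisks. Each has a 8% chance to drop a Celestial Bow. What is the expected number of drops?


Expected drops = kills * (drop_rate / 100)
= 150 * (8 / 100)
= 150 * 0.08
= 12.0

12.0 drops


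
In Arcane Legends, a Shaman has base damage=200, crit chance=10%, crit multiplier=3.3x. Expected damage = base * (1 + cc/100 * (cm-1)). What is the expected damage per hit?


E[dmg] = base * (1 + crit_chance * (crit_mult - 1))
cc as decimal = 10/100 = 0.1
cm - 1 = 3.3 - 1 = 2.3
Bonus factor = 0.1 * 2.3 = 0.23
Total multiplier = 1 + 0.23 = 1.23
Expected damage = 200 * 1.23 = 246.00

246.00 damage


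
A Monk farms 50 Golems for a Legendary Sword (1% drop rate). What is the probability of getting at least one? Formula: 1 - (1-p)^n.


P(at least one) = 1 - P(none) = 1 - (1-p)^n
p = 1/100 = 0.01
1 - p = 0.99
(1 - p)^50 = 0.99^50 = 0.605006
P(at least one) = 1 - 0.605006 = 0.3950

0.3950


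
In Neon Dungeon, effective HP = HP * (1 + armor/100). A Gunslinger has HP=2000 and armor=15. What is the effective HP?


EHP = 2000 * (1 + 15/100)
= 2000 * (1 + 0.15)
= 2000 * 1.15
= 2300.0

2300.0 EHP


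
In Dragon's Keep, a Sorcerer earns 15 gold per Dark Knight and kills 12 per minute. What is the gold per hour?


Gold per minute = 15 * 12 = 180
Gold per hour = 180 * 60 = 10800

10800 gold/hour


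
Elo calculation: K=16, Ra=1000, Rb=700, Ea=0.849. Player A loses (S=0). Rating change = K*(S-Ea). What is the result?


Elo update: delta = K * (S - Ea), where S = 0 (loses)
S - Ea = 0 - 0.849 = -0.849
Rating change = 16 * -0.849
= -13.58

-13.58 rating points


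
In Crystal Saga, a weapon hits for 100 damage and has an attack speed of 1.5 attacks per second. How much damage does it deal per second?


DPS = damage * attack_speed
= 100 * 1.5
= 150.0

150.0 DPS


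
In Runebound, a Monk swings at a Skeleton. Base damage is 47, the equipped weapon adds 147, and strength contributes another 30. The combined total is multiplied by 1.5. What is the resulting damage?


Sum base + weapon + str = 47 + 147 + 30 = 224
Multiply by 1.5:
224 * 1.5 = 336.0

336.0 damage


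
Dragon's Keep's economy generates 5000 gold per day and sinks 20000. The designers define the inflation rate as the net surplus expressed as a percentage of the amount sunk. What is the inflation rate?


Net gold = 5000 - 20000 = -15000
Inflation rate = net / sunk * 100 = -15000 / 20000 * 100
= -0.75 * 100
= -75.00%

-75.00%


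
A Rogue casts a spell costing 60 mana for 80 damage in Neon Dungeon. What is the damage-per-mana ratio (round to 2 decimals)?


Efficiency = damage / mana
= 80 / 60
= 1.33

1.33 dmg/mana


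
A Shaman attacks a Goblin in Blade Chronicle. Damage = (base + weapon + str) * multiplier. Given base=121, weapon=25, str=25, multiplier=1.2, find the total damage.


Sum base + weapon + str = 121 + 25 + 25 = 171
Multiply by 1.2:
171 * 1.2 = 205.2

205.2 damage


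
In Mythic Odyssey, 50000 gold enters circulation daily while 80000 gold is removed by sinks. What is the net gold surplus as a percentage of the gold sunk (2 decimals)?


Net gold = 50000 - 80000 = -30000
Inflation rate = net / sunk * 100 = -30000 / 80000 * 100
= -0.375 * 100
= -37.50%

-37.50%


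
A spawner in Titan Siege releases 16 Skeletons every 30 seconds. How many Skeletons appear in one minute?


Spawns per minute = count * (60 / interval)
= 16 * (60 / 30)
= 16 * 2.0
= 32.0

32.0 per minute


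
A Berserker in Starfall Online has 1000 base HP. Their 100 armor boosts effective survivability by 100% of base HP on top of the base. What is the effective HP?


EHP = 1000 * (1 + 100/100)
= 1000 * (1 + 1.0)
= 1000 * 2.0
= 2000.0

2000.0 EHP


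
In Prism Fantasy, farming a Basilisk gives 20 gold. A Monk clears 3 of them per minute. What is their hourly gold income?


Gold per minute = 20 * 3 = 60
Gold per hour = 60 * 60 = 3600

3600 gold/hour


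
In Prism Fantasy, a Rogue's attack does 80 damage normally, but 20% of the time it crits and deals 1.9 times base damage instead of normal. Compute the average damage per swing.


E[dmg] = base * (1 + crit_chance * (crit_mult - 1))
cc as decimal = 20/100 = 0.2
cm - 1 = 1.9 - 1 = 0.9
Bonus factor = 0.2 * 0.9 = 0.18
Total multiplier = 1 + 0.18 = 1.18
Expected damage = 80 * 1.18 = 94.40

94.40 damage


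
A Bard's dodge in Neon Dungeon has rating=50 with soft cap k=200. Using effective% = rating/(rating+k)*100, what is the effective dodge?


effective% = rating / (rating + k) * 100
= 50 / (50 + 200) * 100
= 50 / 250 * 100
= 0.2 * 100
= 20.00%

20.00%


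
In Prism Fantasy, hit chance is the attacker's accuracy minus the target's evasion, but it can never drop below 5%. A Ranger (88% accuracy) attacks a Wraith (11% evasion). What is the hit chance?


accuracy - evasion = 88 - 11 = 77
Apply floor: max(77, 5) = 77
Hit chance = 77%

77%


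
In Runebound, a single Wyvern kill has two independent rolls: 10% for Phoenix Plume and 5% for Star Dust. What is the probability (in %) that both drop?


For independent events, P(both) = P(A) * P(B)
= 10% * 5%
= 50 / 100 %
= 0.5%

0.5%


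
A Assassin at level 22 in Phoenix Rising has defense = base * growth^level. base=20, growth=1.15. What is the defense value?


value = base * growth^level
= 20 * 1.15^22
= 20 * 21.644746
= 432.89

432.89 defense


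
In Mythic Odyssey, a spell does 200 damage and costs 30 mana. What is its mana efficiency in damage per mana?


Efficiency = damage / mana
= 200 / 30
= 6.67

6.67 dmg/mana


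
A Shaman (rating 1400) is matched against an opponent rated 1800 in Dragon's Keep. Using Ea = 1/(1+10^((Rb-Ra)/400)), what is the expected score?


Elo expected score: Ea = 1/(1 + 10^((Rb-Ra)/400))
Rb - Ra = 1800 - 1400 = 400
(Rb-Ra)/400 = 400/400 = 1.0
10^1.0 = 10.0
Ea = 1/(1 + 10.0) = 1/11.0 = 0.0909

0.0909


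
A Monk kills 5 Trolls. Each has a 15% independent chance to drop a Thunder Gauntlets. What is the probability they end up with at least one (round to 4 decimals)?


P(at least one) = 1 - P(none) = 1 - (1-p)^n
p = 15/100 = 0.15
1 - p = 0.85
(1 - p)^5 = 0.85^5 = 0.443705
P(at least one) = 1 - 0.443705 = 0.5563

0.5563


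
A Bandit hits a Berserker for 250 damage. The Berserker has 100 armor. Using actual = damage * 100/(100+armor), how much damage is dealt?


actual = 250 * 100 / (100 + 100)
= 250 * 100 / 200
= 25000 / 200
= 125.00

125.00 damage


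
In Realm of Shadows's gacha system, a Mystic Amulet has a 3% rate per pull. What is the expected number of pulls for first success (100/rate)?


Expected pulls for a geometric distribution = 1/p = 100 / rate%
= 100 / 3
= 33.33

33.33 pulls


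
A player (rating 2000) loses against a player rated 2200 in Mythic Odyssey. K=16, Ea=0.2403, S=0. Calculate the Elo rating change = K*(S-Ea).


Elo update: delta = K * (S - Ea), where S = 0 (loses)
S - Ea = 0 - 0.2403 = -0.2403
Rating change = 16 * -0.2403
= -3.84

-3.84 rating points


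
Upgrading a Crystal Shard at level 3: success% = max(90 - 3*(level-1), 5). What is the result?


raw_rate = 90 - 3 * (3 - 1)
= 90 - 3 * 2
= 90 - 6
= 84
Apply floor: max(84, 5) = 84%

84%


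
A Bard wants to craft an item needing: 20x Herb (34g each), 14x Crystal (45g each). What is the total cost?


Cost breakdown:
  Herb: 20 * 34 = 680
  Crystal: 14 * 45 = 630
Total = 680 + 630 = 1310

1310 gold


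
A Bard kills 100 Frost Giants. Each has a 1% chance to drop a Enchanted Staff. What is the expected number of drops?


Expected drops = kills * (drop_rate / 100)
= 100 * (1 / 100)
= 100 * 0.01
= 1.0

1.0 drops


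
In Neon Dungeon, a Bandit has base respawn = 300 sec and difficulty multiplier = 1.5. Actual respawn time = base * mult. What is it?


Respawn time = base * multiplier
= 300 * 1.5
= 450.0 seconds

450.0 seconds


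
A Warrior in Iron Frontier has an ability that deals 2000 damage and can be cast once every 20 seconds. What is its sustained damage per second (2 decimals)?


DPS = damage / cooldown
= 2000 / 20
= 100.00

100.00 DPS


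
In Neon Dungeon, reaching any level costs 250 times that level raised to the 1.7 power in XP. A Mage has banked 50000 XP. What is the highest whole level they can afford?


XP = 250 * level^1.7, so level = (XP / 250)^(1/1.7)
= (50000 / 250)^(1/1.7)
= 200.0^0.5882
= 22.5708
Floor: level = 22

level 22


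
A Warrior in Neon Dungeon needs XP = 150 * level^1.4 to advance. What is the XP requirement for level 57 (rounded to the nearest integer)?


XP = 150 * level^1.4
Substitute level = 57:
XP = 150 * 57^1.4
= 150 * 287.2267
= 43084

43084 XP


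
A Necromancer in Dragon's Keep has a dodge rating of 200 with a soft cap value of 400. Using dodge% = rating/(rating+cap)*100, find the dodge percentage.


dodge% = 200 / (200 + 400) * 100
= 200 / 600 * 100
= 0.333333 * 100
= 33.33%

33.33%


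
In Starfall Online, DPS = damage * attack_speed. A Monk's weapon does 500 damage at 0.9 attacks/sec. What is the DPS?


DPS = damage * attack_speed
= 500 * 0.9
= 450.0

450.0 DPS


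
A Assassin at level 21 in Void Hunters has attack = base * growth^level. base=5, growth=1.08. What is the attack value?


value = base * growth^level
= 5 * 1.08^21
= 5 * 5.033834
= 25.17

25.17 attack


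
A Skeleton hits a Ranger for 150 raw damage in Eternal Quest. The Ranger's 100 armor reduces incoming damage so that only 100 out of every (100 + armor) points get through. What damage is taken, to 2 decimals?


actual = 150 * 100 / (100 + 100)
= 150 * 100 / 200
= 15000 / 200
= 75.00

75.00 damage


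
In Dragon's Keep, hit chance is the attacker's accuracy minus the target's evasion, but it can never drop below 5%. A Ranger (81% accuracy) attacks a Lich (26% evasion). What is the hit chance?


accuracy - evasion = 81 - 26 = 55
Apply floor: max(55, 5) = 55
Hit chance = 55%

55%


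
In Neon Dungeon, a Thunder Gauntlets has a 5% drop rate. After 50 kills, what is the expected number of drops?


Expected drops = kills * (drop_rate / 100)
= 50 * (5 / 100)
= 50 * 0.05
= 2.5

2.5 drops


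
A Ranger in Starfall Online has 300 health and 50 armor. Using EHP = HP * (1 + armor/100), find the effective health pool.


EHP = 300 * (1 + 50/100)
= 300 * (1 + 0.5)
= 300 * 1.5
= 450.0

450.0 EHP


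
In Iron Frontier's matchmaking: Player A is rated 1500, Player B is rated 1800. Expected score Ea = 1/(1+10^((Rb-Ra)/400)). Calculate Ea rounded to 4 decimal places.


Elo expected score: Ea = 1/(1 + 10^((Rb-Ra)/400))
Rb - Ra = 1800 - 1500 = 300
(Rb-Ra)/400 = 300/400 = 0.75
10^0.75 = 5.623413
Ea = 1/(1 + 5.623413) = 1/6.623413 = 0.1510

0.1510


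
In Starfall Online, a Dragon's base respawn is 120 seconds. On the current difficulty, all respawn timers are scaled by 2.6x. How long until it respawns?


Respawn time = base * multiplier
= 120 * 2.6
= 312.0 seconds

312.0 seconds


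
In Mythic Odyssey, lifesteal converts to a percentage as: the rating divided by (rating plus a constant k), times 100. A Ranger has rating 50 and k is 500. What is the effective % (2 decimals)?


effective% = rating / (rating + k) * 100
= 50 / (50 + 500) * 100
= 50 / 550 * 100
= 0.090909 * 100
= 9.09%

9.09%


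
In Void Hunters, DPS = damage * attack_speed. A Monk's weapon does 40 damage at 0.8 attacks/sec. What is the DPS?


DPS = damage * attack_speed
= 40 * 0.8
= 32.0

32.0 DPS


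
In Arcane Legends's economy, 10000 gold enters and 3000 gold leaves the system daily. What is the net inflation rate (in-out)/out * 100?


Net gold = 10000 - 3000 = 7000
Inflation rate = net / sunk * 100 = 7000 / 3000 * 100
= 2.333333 * 100
= 233.33%

233.33%


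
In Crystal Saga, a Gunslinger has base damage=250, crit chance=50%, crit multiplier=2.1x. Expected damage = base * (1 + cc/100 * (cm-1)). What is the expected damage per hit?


E[dmg] = base * (1 + crit_chance * (crit_mult - 1))
cc as decimal = 50/100 = 0.5
cm - 1 = 2.1 - 1 = 1.1
Bonus factor = 0.5 * 1.1 = 0.55
Total multiplier = 1 + 0.55 = 1.55
Expected damage = 250 * 1.55 = 387.50

387.50 damage


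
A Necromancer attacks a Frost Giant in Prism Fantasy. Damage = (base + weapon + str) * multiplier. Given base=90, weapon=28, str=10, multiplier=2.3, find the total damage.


Sum base + weapon + str = 90 + 28 + 10 = 128
Multiply by 2.3:
128 * 2.3 = 294.4

294.4 damage


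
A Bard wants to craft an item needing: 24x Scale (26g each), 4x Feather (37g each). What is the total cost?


Cost breakdown:
  Scale: 24 * 26 = 624
  Feather: 4 * 37 = 148
Total = 624 + 148 = 772

772 gold


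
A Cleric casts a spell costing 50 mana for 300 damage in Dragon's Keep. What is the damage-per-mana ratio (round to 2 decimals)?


Efficiency = damage / mana
= 300 / 50
= 6.00

6.00 dmg/mana


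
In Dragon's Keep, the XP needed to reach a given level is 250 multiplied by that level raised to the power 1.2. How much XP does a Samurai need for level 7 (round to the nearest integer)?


XP = 250 * level^1.2
Substitute level = 7:
XP = 250 * 7^1.2
= 250 * 10.3304
= 2583

2583 XP


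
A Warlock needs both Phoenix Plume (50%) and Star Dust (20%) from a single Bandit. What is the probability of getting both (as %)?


For independent events, P(both) = P(A) * P(B)
= 50% * 20%
= 1000 / 100 %
= 10.0%

10.0%


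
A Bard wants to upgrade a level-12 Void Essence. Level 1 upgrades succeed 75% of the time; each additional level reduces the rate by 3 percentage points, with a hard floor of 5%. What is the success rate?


raw_rate = 75 - 3 * (12 - 1)
= 75 - 3 * 11
= 75 - 33
= 42
Apply floor: max(42, 5) = 42%

42%


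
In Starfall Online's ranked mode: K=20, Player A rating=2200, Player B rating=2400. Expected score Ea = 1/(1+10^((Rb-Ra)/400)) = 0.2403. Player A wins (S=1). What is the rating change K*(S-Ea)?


Elo update: delta = K * (S - Ea), where S = 1 (wins)
S - Ea = 1 - 0.2403 = 0.7597
Rating change = 20 * 0.7597
= 15.19

15.19 rating points


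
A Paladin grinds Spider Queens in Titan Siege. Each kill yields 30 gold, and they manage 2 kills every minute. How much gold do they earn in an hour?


Gold per minute = 30 * 2 = 60
Gold per hour = 60 * 60 = 3600

3600 gold/hour


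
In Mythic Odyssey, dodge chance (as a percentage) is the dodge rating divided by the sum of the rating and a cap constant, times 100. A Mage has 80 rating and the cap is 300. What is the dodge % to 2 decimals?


dodge% = 80 / (80 + 300) * 100
= 80 / 380 * 100
= 0.210526 * 100
= 21.05%

21.05%


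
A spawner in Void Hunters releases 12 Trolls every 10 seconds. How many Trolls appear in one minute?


Spawns per minute = count * (60 / interval)
= 12 * (60 / 10)
= 12 * 6.0
= 72.0

72.0 per minute


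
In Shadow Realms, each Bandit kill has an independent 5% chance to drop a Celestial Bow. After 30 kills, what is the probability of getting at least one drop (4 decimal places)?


P(at least one) = 1 - P(none) = 1 - (1-p)^n
p = 5/100 = 0.05
1 - p = 0.95
(1 - p)^30 = 0.95^30 = 0.214639
P(at least one) = 1 - 0.214639 = 0.7854

0.7854


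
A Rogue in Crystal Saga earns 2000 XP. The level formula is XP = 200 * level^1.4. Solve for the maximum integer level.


XP = 200 * level^1.4, so level = (XP / 200)^(1/1.4)
= (2000 / 200)^(1/1.4)
= 10.0^0.7143
= 5.1795
Floor: level = 5

level 5


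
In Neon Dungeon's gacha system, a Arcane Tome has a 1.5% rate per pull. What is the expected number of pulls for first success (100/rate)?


Expected pulls for a geometric distribution = 1/p = 100 / rate%
= 100 / 1.5
= 66.67

66.67 pulls


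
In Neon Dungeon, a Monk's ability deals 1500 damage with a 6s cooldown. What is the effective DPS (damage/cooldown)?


DPS = damage / cooldown
= 1500 / 6
= 250.00

250.00 DPS


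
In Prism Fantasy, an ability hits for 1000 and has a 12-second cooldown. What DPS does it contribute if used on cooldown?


DPS = damage / cooldown
= 1000 / 12
= 83.33

83.33 DPS


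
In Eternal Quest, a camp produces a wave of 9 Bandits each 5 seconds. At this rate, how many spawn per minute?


Spawns per minute = count * (60 / interval)
= 9 * (60 / 5)
= 9 * 12.0
= 108.0

108.0 per minute


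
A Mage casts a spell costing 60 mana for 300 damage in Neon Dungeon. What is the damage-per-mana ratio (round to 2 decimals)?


Efficiency = damage / mana
= 300 / 60
= 5.00

5.00 dmg/mana


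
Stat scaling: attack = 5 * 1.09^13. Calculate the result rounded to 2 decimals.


value = base * growth^level
= 5 * 1.09^13
= 5 * 3.065805
= 15.33

15.33 attack


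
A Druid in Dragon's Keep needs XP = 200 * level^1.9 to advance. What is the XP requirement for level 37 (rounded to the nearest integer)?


XP = 200 * level^1.9
Substitute level = 37:
XP = 200 * 37^1.9
= 200 * 954.0767
= 190815

190815 XP


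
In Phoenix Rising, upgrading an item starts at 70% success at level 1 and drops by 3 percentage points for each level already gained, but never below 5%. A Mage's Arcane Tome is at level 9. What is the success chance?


raw_rate = 70 - 3 * (9 - 1)
= 70 - 3 * 8
= 70 - 24
= 46
Apply floor: max(46, 5) = 46%

46%


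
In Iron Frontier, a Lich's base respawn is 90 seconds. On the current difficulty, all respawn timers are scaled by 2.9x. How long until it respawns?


Respawn time = base * multiplier
= 90 * 2.9
= 261.0 seconds

261.0 seconds


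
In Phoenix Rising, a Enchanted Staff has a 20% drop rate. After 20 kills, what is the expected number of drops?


Expected drops = kills * (drop_rate / 100)
= 20 * (20 / 100)
= 20 * 0.2
= 4.0

4.0 drops


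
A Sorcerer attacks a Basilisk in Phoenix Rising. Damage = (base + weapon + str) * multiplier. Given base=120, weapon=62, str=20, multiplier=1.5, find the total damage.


Sum base + weapon + str = 120 + 62 + 20 = 202
Multiply by 1.5:
202 * 1.5 = 303.0

303.0 damage


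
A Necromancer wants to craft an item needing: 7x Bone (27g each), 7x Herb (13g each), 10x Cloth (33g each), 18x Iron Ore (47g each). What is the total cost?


Cost breakdown:
  Bone: 7 * 27 = 189
  Herb: 7 * 13 = 91
  Cloth: 10 * 33 = 330
  Iron Ore: 18 * 47 = 846
Total = 189 + 91 + 330 + 846 = 1456

1456 gold


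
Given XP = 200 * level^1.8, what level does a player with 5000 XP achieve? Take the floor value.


XP = 200 * level^1.8, so level = (XP / 200)^(1/1.8)
= (5000 / 200)^(1/1.8)
= 25.0^0.5556
= 5.9791
Floor: level = 5

level 5


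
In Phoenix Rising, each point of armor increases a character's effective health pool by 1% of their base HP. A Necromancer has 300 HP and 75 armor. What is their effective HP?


EHP = 300 * (1 + 75/100)
= 300 * (1 + 0.75)
= 300 * 1.75
= 525.0

525.0 EHP


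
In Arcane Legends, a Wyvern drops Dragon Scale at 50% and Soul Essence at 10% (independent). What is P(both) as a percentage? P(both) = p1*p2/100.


For independent events, P(both) = P(A) * P(B)
= 50% * 10%
= 500 / 100 %
= 5.0%

5.0%


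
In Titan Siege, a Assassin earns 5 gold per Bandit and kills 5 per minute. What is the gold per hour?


Gold per minute = 5 * 5 = 25
Gold per hour = 25 * 60 = 1500

1500 gold/hour


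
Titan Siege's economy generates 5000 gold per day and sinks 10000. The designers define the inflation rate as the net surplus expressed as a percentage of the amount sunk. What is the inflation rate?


Net gold = 5000 - 10000 = -5000
Inflation rate = net / sunk * 100 = -5000 / 10000 * 100
= -0.5 * 100
= -50.00%

-50.00%


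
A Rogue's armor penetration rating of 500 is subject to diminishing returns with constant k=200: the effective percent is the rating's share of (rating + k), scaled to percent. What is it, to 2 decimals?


effective% = rating / (rating + k) * 100
= 500 / (500 + 200) * 100
= 500 / 700 * 100
= 0.714286 * 100
= 71.43%

71.43%


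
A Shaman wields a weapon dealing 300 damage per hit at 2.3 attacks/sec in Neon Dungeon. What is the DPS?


DPS = damage * attack_speed
= 300 * 2.3
= 690.0

690.0 DPS


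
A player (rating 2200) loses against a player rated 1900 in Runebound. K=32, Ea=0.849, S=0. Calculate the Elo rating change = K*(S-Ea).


Elo update: delta = K * (S - Ea), where S = 0 (loses)
S - Ea = 0 - 0.849 = -0.849
Rating change = 32 * -0.849
= -27.17

-27.17 rating points


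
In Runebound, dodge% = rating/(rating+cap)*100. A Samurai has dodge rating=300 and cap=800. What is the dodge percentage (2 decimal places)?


dodge% = 300 / (300 + 800) * 100
= 300 / 1100 * 100
= 0.272727 * 100
= 27.27%

27.27%


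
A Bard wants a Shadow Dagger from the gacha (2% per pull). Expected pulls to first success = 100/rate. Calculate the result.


Expected pulls for a geometric distribution = 1/p = 100 / rate%
= 100 / 2
= 50.0

50.0 pulls


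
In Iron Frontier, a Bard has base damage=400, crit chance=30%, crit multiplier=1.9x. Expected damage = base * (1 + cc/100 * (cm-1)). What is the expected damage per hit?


E[dmg] = base * (1 + crit_chance * (crit_mult - 1))
cc as decimal = 30/100 = 0.3
cm - 1 = 1.9 - 1 = 0.9
Bonus factor = 0.3 * 0.9 = 0.27
Total multiplier = 1 + 0.27 = 1.27
Expected damage = 400 * 1.27 = 508.00

508.00 damage


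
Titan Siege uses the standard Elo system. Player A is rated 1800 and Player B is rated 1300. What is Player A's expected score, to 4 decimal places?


Elo expected score: Ea = 1/(1 + 10^((Rb-Ra)/400))
Rb - Ra = 1300 - 1800 = -500
(Rb-Ra)/400 = -500/400 = -1.25
10^-1.25 = 0.056234
Ea = 1/(1 + 0.056234) = 1/1.056234 = 0.9468

0.9468


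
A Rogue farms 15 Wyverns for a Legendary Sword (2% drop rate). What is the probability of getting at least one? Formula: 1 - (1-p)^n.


P(at least one) = 1 - P(none) = 1 - (1-p)^n
p = 2/100 = 0.02
1 - p = 0.98
(1 - p)^15 = 0.98^15 = 0.738569
P(at least one) = 1 - 0.738569 = 0.2614

0.2614


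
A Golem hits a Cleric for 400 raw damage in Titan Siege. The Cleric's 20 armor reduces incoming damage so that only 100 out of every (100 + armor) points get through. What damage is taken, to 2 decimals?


actual = 400 * 100 / (100 + 20)
= 400 * 100 / 120
= 40000 / 120
= 333.33

333.33 damage


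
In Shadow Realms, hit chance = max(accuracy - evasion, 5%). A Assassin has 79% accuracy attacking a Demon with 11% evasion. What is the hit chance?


accuracy - evasion = 79 - 11 = 68
Apply floor: max(68, 5) = 68
Hit chance = 68%

68%


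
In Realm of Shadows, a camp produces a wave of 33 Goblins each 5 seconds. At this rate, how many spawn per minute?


Spawns per minute = count * (60 / interval)
= 33 * (60 / 5)
= 33 * 12.0
= 396.0

396.0 per minute


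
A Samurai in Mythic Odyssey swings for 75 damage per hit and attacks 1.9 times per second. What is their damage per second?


DPS = damage * attack_speed
= 75 * 1.9
= 142.5

142.5 DPS


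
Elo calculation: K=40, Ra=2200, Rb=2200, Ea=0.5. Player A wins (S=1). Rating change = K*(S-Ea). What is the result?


Elo update: delta = K * (S - Ea), where S = 1 (wins)
S - Ea = 1 - 0.5 = 0.5
Rating change = 40 * 0.5
= 20.00

20.00 rating points


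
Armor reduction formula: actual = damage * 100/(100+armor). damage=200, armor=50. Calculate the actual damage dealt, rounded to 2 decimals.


actual = 200 * 100 / (100 + 50)
= 200 * 100 / 150
= 20000 / 150
= 133.33

133.33 damage


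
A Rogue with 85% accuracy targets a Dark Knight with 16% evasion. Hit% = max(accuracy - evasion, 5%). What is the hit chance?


accuracy - evasion = 85 - 16 = 69
Apply floor: max(69, 5) = 69
Hit chance = 69%

69%


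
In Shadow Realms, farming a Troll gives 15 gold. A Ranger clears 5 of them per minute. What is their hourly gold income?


Gold per minute = 15 * 5 = 75
Gold per hour = 75 * 60 = 4500

4500 gold/hour


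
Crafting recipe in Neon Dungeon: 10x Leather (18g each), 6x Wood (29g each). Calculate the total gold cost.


Cost breakdown:
  Leather: 10 * 18 = 180
  Wood: 6 * 29 = 174
Total = 180 + 174 = 354

354 gold


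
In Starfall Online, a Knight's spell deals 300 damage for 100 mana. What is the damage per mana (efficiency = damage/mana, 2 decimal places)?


Efficiency = damage / mana
= 300 / 100
= 3.00

3.00 dmg/mana


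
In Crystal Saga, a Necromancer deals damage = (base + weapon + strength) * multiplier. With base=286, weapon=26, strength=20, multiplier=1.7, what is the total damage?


Sum base + weapon + str = 286 + 26 + 20 = 332
Multiply by 1.7:
332 * 1.7 = 564.4

564.4 damage


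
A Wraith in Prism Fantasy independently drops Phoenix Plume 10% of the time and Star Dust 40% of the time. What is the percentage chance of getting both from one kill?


For independent events, P(both) = P(A) * P(B)
= 10% * 40%
= 400 / 100 %
= 4.0%

4.0%


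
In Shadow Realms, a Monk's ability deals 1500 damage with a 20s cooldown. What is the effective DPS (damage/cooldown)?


DPS = damage / cooldown
= 1500 / 20
= 75.00

75.00 DPS


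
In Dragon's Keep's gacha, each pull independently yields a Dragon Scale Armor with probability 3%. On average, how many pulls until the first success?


Expected pulls for a geometric distribution = 1/p = 100 / rate%
= 100 / 3
= 33.33

33.33 pulls


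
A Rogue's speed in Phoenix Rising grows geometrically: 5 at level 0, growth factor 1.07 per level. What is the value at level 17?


value = base * growth^level
= 5 * 1.07^17
= 5 * 3.158815
= 15.79

15.79 speed


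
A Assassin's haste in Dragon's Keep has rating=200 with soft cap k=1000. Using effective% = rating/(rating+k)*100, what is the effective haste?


effective% = rating / (rating + k) * 100
= 200 / (200 + 1000) * 100
= 200 / 1200 * 100
= 0.166667 * 100
= 16.67%

16.67%


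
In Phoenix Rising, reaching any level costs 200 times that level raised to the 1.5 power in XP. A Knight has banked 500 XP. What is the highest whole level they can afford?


XP = 200 * level^1.5, so level = (XP / 200)^(1/1.5)
= (500 / 200)^(1/1.5)
= 2.5^0.6667
= 1.842
Floor: level = 1

level 1


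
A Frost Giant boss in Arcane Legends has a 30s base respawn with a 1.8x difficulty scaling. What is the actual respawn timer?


Respawn time = base * multiplier
= 30 * 1.8
= 54.0 seconds

54.0 seconds


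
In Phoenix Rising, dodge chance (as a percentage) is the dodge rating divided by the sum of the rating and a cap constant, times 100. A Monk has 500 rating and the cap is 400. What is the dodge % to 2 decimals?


dodge% = 500 / (500 + 400) * 100
= 500 / 900 * 100
= 0.555556 * 100
= 55.56%

55.56%


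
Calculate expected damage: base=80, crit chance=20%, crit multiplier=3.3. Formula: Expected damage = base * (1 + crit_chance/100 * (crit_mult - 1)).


E[dmg] = base * (1 + crit_chance * (crit_mult - 1))
cc as decimal = 20/100 = 0.2
cm - 1 = 3.3 - 1 = 2.3
Bonus factor = 0.2 * 2.3 = 0.46
Total multiplier = 1 + 0.46 = 1.46
Expected damage = 80 * 1.46 = 116.80

116.80 damage


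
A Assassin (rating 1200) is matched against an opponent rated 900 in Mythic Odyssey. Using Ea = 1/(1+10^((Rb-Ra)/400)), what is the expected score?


Elo expected score: Ea = 1/(1 + 10^((Rb-Ra)/400))
Rb - Ra = 900 - 1200 = -300
(Rb-Ra)/400 = -300/400 = -0.75
10^-0.75 = 0.177828
Ea = 1/(1 + 0.177828) = 1/1.177828 = 0.8490

0.8490


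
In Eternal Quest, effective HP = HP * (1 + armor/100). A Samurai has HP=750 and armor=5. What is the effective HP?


EHP = 750 * (1 + 5/100)
= 750 * (1 + 0.05)
= 750 * 1.05
= 787.5

787.5 EHP


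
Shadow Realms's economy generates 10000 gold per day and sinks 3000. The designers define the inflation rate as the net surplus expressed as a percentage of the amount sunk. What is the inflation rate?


Net gold = 10000 - 3000 = 7000
Inflation rate = net / sunk * 100 = 7000 / 3000 * 100
= 2.333333 * 100
= 233.33%

233.33%


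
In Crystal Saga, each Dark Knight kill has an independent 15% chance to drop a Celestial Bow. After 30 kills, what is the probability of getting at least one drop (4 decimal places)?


P(at least one) = 1 - P(none) = 1 - (1-p)^n
p = 15/100 = 0.15
1 - p = 0.85
(1 - p)^30 = 0.85^30 = 0.007631
P(at least one) = 1 - 0.007631 = 0.9924

0.9924


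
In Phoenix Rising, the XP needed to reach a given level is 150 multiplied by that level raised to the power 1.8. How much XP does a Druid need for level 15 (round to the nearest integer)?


XP = 150 * level^1.8
Substitute level = 15:
XP = 150 * 15^1.8
= 150 * 130.9074
= 19636

19636 XP


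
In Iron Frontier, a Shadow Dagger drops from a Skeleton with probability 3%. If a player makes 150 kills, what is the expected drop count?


Expected drops = kills * (drop_rate / 100)
= 150 * (3 / 100)
= 150 * 0.03
= 4.5

4.5 drops


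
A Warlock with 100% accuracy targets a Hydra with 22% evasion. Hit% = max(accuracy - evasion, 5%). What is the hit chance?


accuracy - evasion = 100 - 22 = 78
Apply floor: max(78, 5) = 78
Hit chance = 78%

78%


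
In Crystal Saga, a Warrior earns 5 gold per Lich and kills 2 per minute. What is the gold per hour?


Gold per minute = 5 * 2 = 10
Gold per hour = 10 * 60 = 600

600 gold/hour


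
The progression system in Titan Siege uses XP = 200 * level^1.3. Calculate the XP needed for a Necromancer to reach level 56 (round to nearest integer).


XP = 200 * level^1.3
Substitute level = 56:
XP = 200 * 56^1.3
= 200 * 187.346
= 37469

37469 XP


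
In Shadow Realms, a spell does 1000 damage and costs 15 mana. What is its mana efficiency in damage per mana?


Efficiency = damage / mana
= 1000 / 15
= 66.67

66.67 dmg/mana


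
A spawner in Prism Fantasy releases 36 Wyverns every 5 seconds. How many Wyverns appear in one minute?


Spawns per minute = count * (60 / interval)
= 36 * (60 / 5)
= 36 * 12.0
= 432.0

432.0 per minute


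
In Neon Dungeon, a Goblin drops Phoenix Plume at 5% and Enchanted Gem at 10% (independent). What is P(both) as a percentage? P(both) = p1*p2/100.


For independent events, P(both) = P(A) * P(B)
= 5% * 10%
= 50 / 100 %
= 0.5%

0.5%


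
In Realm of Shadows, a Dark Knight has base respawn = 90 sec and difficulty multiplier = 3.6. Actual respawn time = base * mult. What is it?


Respawn time = base * multiplier
= 90 * 3.6
= 324.0 seconds

324.0 seconds


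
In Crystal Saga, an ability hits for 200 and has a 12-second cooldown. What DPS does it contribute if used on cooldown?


DPS = damage / cooldown
= 200 / 12
= 16.67

16.67 DPS


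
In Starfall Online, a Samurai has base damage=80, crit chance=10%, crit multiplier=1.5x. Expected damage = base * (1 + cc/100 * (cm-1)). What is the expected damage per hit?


E[dmg] = base * (1 + crit_chance * (crit_mult - 1))
cc as decimal = 10/100 = 0.1
cm - 1 = 1.5 - 1 = 0.5
Bonus factor = 0.1 * 0.5 = 0.05
Total multiplier = 1 + 0.05 = 1.05
Expected damage = 80 * 1.05 = 84.00

84.00 damage


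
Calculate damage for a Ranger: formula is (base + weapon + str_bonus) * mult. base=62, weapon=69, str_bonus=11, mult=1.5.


Sum base + weapon + str = 62 + 69 + 11 = 142
Multiply by 1.5:
142 * 1.5 = 213.0

213.0 damage


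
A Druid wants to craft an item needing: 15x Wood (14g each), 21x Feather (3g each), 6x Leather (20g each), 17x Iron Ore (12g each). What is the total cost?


Cost breakdown:
  Wood: 15 * 14 = 210
  Feather: 21 * 3 = 63
  Leather: 6 * 20 = 120
  Iron Ore: 17 * 12 = 204
Total = 210 + 63 + 120 + 204 = 597

597 gold


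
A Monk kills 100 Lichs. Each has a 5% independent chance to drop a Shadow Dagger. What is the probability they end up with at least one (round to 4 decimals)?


P(at least one) = 1 - P(none) = 1 - (1-p)^n
p = 5/100 = 0.05
1 - p = 0.95
(1 - p)^100 = 0.95^100 = 0.005921
P(at least one) = 1 - 0.005921 = 0.9941

0.9941


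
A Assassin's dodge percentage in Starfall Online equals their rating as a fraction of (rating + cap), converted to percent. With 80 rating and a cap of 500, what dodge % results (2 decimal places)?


dodge% = 80 / (80 + 500) * 100
= 80 / 580 * 100
= 0.137931 * 100
= 13.79%

13.79%


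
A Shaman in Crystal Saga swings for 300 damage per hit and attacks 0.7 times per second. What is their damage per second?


DPS = damage * attack_speed
= 300 * 0.7
= 210.0

210.0 DPS


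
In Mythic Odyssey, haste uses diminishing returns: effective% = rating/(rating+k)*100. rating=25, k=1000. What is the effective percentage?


effective% = rating / (rating + k) * 100
= 25 / (25 + 1000) * 100
= 25 / 1025 * 100
= 0.02439 * 100
= 2.44%

2.44%


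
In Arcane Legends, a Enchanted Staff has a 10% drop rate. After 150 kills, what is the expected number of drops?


Expected drops = kills * (drop_rate / 100)
= 150 * (10 / 100)
= 150 * 0.1
= 15.0

15.0 drops


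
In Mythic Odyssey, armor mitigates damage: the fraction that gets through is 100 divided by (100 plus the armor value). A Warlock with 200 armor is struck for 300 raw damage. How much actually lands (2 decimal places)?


actual = 300 * 100 / (100 + 200)
= 300 * 100 / 300
= 30000 / 300
= 100.00

100.00 damage


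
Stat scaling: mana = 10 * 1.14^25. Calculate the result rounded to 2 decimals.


value = base * growth^level
= 10 * 1.14^25
= 10 * 26.461916
= 264.62

264.62 mana


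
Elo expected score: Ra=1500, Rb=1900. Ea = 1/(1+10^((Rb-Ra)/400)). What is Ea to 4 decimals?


Elo expected score: Ea = 1/(1 + 10^((Rb-Ra)/400))
Rb - Ra = 1900 - 1500 = 400
(Rb-Ra)/400 = 400/400 = 1.0
10^1.0 = 10.0
Ea = 1/(1 + 10.0) = 1/11.0 = 0.0909

0.0909


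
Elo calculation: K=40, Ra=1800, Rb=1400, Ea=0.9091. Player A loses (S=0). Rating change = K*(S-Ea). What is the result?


Elo update: delta = K * (S - Ea), where S = 0 (loses)
S - Ea = 0 - 0.9091 = -0.9091
Rating change = 40 * -0.9091
= -36.36

-36.36 rating points


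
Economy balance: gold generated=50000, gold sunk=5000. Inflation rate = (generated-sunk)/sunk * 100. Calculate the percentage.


Net gold = 50000 - 5000 = 45000
Inflation rate = net / sunk * 100 = 45000 / 5000 * 100
= 9.0 * 100
= 900.00%

900.00%


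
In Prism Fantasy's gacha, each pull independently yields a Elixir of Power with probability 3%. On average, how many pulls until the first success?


Expected pulls for a geometric distribution = 1/p = 100 / rate%
= 100 / 3
= 33.33

33.33 pulls


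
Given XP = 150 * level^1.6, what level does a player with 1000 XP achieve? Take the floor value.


XP = 150 * level^1.6, so level = (XP / 150)^(1/1.6)
= (1000 / 150)^(1/1.6)
= 6.6667^0.625
= 3.273
Floor: level = 3

level 3
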